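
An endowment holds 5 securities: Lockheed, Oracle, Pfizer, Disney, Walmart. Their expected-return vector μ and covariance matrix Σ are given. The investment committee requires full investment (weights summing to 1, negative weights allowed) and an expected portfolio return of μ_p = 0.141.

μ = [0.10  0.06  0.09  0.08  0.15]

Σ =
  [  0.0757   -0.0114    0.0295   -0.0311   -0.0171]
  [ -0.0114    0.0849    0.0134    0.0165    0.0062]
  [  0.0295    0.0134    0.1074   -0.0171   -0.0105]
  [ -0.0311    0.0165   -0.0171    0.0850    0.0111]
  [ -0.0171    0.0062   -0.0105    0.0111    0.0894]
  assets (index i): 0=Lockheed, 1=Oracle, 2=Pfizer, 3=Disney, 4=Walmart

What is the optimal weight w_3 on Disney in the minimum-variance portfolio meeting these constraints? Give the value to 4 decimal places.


g=Σ⁻¹μ = [2.2271  0.4707  0.6021  1.5309  1.9518]
h=Σ⁻¹𝟙 = [22.5422  9.4426  6.0582  17.6533  13.3623]
a=μᵀg=0.720388  b=𝟙ᵀg=6.782615  c=𝟙ᵀh=69.058532  D=ac−b²=3.745045
λ₁=(c·0.141−b)/D = (69.058532·0.141−6.782615)/3.745045 = 0.788946
λ₂=(a−b·0.141)/D = (0.720388−6.782615·0.141)/3.745045 = -0.063006
w* = 0.788946·g + -0.063006·h:
  w_0 = 0.788946·2.2271 + -0.063006·22.5422 = 0.3368  (Lockheed)
  w_1 = 0.788946·0.4707 + -0.063006·9.4426 = -0.2236  (Oracle)
  w_2 = 0.788946·0.6021 + -0.063006·6.0582 = 0.0933  (Pfizer)
  w_3 = 0.788946·1.5309 + -0.063006·17.6533 = 0.0955  (Disney)
  w_4 = 0.788946·1.9518 + -0.063006·13.3623 = 0.6980  (Walmart)
Σw_i=1.0000  μᵀw=0.1410
σ²=wᵀΣw=λ₁·μ_p+λ₂ = 0.788946·0.141 + -0.063006 = 0.048235 ≈ 0.0482

0.0955


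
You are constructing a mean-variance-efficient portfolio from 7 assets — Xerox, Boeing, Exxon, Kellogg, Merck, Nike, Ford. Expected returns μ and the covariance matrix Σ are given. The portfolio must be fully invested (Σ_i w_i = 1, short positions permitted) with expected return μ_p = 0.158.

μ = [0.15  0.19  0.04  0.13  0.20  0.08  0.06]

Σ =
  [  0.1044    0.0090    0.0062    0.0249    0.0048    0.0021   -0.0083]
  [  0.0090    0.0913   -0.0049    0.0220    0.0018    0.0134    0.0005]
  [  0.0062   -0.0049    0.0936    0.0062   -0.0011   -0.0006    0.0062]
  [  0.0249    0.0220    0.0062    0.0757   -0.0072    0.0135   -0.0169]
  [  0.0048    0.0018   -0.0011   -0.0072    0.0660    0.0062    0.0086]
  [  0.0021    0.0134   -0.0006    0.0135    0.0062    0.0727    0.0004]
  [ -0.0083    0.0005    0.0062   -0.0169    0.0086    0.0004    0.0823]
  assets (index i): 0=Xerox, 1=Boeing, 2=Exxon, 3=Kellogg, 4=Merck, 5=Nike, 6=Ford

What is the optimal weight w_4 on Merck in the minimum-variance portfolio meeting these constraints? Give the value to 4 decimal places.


p=Σ⁻¹μ = [0.8786  1.5880  0.3509  1.3351  2.9509  0.2816  0.7460]
q=Σ⁻¹𝟙 = [6.0504  6.5018  9.2540  11.0741  13.3576  9.1921  12.8577]
a=μᵀp=1.278573  b=𝟙ᵀp=8.131043  c=𝟙ᵀq=68.287715  D=ac−b²=21.196946
λ₁=(c·0.158−b)/D = (68.287715·0.158−8.131043)/21.196946 = 0.125415
λ₂=(a−b·0.158)/D = (1.278573−8.131043·0.158)/21.196946 = -0.000289
w* = 0.125415·p + -0.000289·q:
  w_0 = 0.125415·0.8786 + -0.000289·6.0504 = 0.1084  (Xerox)
  w_1 = 0.125415·1.5880 + -0.000289·6.5018 = 0.1973  (Boeing)
  w_2 = 0.125415·0.3509 + -0.000289·9.2540 = 0.0413  (Exxon)
  w_3 = 0.125415·1.3351 + -0.000289·11.0741 = 0.1642  (Kellogg)
  w_4 = 0.125415·2.9509 + -0.000289·13.3576 = 0.3662  (Merck)
  w_5 = 0.125415·0.2816 + -0.000289·9.1921 = 0.0327  (Nike)
  w_6 = 0.125415·0.7460 + -0.000289·12.8577 = 0.0898  (Ford)
Σw_i=1.0000  μᵀw=0.1580
σ²=wᵀΣw=λ₁·μ_p+λ₂ = 0.125415·0.158 + -0.000289 = 0.019526 ≈ 0.0195

0.3662


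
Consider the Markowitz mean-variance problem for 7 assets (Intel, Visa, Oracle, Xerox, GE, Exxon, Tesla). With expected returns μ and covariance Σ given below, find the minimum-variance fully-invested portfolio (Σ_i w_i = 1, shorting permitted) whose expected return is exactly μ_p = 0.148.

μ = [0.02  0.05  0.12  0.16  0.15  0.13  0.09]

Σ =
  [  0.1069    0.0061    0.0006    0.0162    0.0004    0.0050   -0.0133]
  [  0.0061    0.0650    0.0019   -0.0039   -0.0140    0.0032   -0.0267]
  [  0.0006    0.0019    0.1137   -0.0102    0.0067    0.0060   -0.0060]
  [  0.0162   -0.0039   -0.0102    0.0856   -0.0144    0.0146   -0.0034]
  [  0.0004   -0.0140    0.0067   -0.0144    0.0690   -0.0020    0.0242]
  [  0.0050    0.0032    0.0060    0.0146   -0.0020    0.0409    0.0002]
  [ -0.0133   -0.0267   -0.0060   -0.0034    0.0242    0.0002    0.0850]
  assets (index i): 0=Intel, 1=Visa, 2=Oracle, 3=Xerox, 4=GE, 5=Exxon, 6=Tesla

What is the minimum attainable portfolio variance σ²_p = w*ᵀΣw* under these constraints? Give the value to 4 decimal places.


0.0181

u=Σ⁻¹μ = [-0.2468  1.7500  1.0039  2.2089  2.6160  2.2591  0.9790]
v=Σ⁻¹𝟙 = [7.2390  24.9476  8.6280  13.0271  15.7904  16.3844  17.3298]
a=μᵀu=1.330650  b=𝟙ᵀu=10.570095  c=𝟙ᵀv=103.346545  D=ac−b²=25.791158
λ₁=(c·0.148−b)/D = (103.346545·0.148−10.570095)/25.791158 = 0.183210
λ₂=(a−b·0.148)/D = (1.330650−10.570095·0.148)/25.791158 = -0.009062
w* = 0.183210·u + -0.009062·v:
  w_0 = 0.183210·-0.2468 + -0.009062·7.2390 = -0.1108  (Intel)
  w_1 = 0.183210·1.7500 + -0.009062·24.9476 = 0.0945  (Visa)
  w_2 = 0.183210·1.0039 + -0.009062·8.6280 = 0.1057  (Oracle)
  w_3 = 0.183210·2.2089 + -0.009062·13.0271 = 0.2866  (Xerox)
  w_4 = 0.183210·2.6160 + -0.009062·15.7904 = 0.3362  (GE)
  w_5 = 0.183210·2.2591 + -0.009062·16.3844 = 0.2654  (Exxon)
  w_6 = 0.183210·0.9790 + -0.009062·17.3298 = 0.0223  (Tesla)
Σw_i=1.0000  μᵀw=0.1480
σ²=wᵀΣw=λ₁·μ_p+λ₂ = 0.183210·0.148 + -0.009062 = 0.018053 ≈ 0.0181


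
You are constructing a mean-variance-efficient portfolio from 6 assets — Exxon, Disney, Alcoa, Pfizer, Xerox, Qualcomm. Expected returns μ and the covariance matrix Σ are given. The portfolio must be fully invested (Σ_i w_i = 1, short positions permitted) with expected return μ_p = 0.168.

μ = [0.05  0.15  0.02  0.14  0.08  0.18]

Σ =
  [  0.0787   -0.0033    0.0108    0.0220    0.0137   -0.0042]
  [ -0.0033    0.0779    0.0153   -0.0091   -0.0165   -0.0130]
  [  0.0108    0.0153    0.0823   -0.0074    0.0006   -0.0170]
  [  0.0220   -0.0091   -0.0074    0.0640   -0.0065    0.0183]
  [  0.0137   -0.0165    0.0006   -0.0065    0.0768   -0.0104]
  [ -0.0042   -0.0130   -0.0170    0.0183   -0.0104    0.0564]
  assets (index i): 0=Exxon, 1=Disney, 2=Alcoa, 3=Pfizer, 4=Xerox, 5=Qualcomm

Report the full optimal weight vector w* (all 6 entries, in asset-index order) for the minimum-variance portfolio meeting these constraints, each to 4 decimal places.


-0.0987  0.3607  -0.0828  0.1986  0.1932  0.4290

u=Σ⁻¹μ = [-0.0408  3.1907  0.6211  1.8405  2.4217  3.9605]
v=Σ⁻¹𝟙 = [5.9035  20.7542  14.0714  12.5933  21.0372  26.9883]
a=μᵀu=1.653278  b=𝟙ᵀu=11.993667  c=𝟙ᵀv=101.347885  D=ac−b²=23.708220
λ₁=(c·0.168−b)/D = (101.347885·0.168−11.993667)/23.708220 = 0.212280
λ₂=(a−b·0.168)/D = (1.653278−11.993667·0.168)/23.708220 = -0.015255
w* = 0.212280·u + -0.015255·v:
  w_0 = 0.212280·-0.0408 + -0.015255·5.9035 = -0.0987  (Exxon)
  w_1 = 0.212280·3.1907 + -0.015255·20.7542 = 0.3607  (Disney)
  w_2 = 0.212280·0.6211 + -0.015255·14.0714 = -0.0828  (Alcoa)
  w_3 = 0.212280·1.8405 + -0.015255·12.5933 = 0.1986  (Pfizer)
  w_4 = 0.212280·2.4217 + -0.015255·21.0372 = 0.1932  (Xerox)
  w_5 = 0.212280·3.9605 + -0.015255·26.9883 = 0.4290  (Qualcomm)
Σw_i=1.0000  μᵀw=0.1680
σ²=wᵀΣw=λ₁·μ_p+λ₂ = 0.212280·0.168 + -0.015255 = 0.020408 ≈ 0.0204


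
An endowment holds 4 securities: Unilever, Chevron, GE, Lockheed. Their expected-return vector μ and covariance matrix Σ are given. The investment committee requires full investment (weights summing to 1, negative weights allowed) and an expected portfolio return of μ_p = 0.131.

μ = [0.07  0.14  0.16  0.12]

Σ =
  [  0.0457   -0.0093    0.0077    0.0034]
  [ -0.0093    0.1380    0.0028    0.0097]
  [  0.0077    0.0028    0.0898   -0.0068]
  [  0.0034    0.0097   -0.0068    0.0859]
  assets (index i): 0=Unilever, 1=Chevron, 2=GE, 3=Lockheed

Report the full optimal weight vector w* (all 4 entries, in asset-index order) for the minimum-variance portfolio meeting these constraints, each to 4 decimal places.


p=Σ⁻¹μ = [1.3343  0.9726  1.7409  1.3721]
q=Σ⁻¹𝟙 = [20.9825  7.7055  9.9086  10.7252]
a=μᵀp=0.672769  b=𝟙ᵀp=5.419941  c=𝟙ᵀq=49.321761  D=ac−b²=3.806415
λ₁=(c·0.131−b)/D = (49.321761·0.131−5.419941)/3.806415 = 0.273541
λ₂=(a−b·0.131)/D = (0.672769−5.419941·0.131)/3.806415 = -0.009784
w* = 0.273541·p + -0.009784·q:
  w_0 = 0.273541·1.3343 + -0.009784·20.9825 = 0.1597  (Unilever)
  w_1 = 0.273541·0.9726 + -0.009784·7.7055 = 0.1907  (Chevron)
  w_2 = 0.273541·1.7409 + -0.009784·9.9086 = 0.3793  (GE)
  w_3 = 0.273541·1.3721 + -0.009784·10.7252 = 0.2704  (Lockheed)
Σw_i=1.0000  μᵀw=0.1310
σ²=wᵀΣw=λ₁·μ_p+λ₂ = 0.273541·0.131 + -0.009784 = 0.026050 ≈ 0.0260

0.1597  0.1907  0.3793  0.2704


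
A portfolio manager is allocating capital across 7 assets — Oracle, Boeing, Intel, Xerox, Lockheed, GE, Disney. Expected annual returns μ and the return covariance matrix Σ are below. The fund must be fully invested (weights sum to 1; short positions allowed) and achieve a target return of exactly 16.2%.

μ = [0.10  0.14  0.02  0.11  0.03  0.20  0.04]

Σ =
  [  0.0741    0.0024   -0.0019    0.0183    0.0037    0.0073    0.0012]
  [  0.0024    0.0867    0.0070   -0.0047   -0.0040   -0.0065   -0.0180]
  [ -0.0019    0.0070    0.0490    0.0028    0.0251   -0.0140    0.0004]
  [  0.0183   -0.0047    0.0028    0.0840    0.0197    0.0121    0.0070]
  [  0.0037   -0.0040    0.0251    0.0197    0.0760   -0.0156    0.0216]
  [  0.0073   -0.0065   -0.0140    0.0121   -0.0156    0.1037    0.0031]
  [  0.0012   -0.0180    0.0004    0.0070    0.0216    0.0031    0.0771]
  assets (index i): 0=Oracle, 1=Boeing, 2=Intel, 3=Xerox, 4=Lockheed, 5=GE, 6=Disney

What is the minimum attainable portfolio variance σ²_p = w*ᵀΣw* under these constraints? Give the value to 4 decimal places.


u=Σ⁻¹μ = [0.8849  1.8994  0.5504  0.7962  0.2667  1.9854  0.7188]
v=Σ⁻¹𝟙 = [10.4901  13.9132  19.8394  5.9782  3.7803  11.9117  13.8714]
a=μᵀu=0.886837  b=𝟙ᵀu=7.101860  c=𝟙ᵀv=79.784323  D=ac−b²=20.319305
λ₁=(c·0.162−b)/D = (79.784323·0.162−7.101860)/20.319305 = 0.286585
λ₂=(a−b·0.162)/D = (0.886837−7.101860·0.162)/20.319305 = -0.012976
w* = 0.286585·u + -0.012976·v:
  w_0 = 0.286585·0.8849 + -0.012976·10.4901 = 0.1175  (Oracle)
  w_1 = 0.286585·1.8994 + -0.012976·13.9132 = 0.3638  (Boeing)
  w_2 = 0.286585·0.5504 + -0.012976·19.8394 = -0.0997  (Intel)
  w_3 = 0.286585·0.7962 + -0.012976·5.9782 = 0.1506  (Xerox)
  w_4 = 0.286585·0.2667 + -0.012976·3.7803 = 0.0274  (Lockheed)
  w_5 = 0.286585·1.9854 + -0.012976·11.9117 = 0.4144  (GE)
  w_6 = 0.286585·0.7188 + -0.012976·13.8714 = 0.0260  (Disney)
Σw_i=1.0000  μᵀw=0.1620
σ²=wᵀΣw=λ₁·μ_p+λ₂ = 0.286585·0.162 + -0.012976 = 0.033451 ≈ 0.0335

0.0335


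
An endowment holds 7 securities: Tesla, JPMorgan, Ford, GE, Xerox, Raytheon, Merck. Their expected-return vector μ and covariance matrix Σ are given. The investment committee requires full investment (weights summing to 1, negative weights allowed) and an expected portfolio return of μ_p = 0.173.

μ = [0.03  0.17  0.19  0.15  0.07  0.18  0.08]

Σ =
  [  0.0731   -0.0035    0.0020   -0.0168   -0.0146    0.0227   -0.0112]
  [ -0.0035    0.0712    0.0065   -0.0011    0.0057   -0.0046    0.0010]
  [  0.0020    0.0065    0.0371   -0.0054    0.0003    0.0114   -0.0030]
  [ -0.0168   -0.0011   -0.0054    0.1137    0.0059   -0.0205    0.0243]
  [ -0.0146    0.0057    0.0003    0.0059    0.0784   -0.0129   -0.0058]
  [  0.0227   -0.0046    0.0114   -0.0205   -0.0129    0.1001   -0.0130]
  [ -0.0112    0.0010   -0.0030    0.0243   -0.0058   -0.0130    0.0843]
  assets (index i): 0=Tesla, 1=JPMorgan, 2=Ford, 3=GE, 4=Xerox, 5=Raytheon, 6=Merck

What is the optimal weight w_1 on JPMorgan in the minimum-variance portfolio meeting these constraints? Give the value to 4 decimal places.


p=Σ⁻¹μ = [0.5699  2.0526  4.4763  1.6964  1.0902  1.8758  1.0349]
q=Σ⁻¹𝟙 = [18.6387  12.0499  23.3677  10.5321  17.1912  9.9381  14.7068]
a=μᵀp=1.967749  b=𝟙ᵀp=12.796090  c=𝟙ᵀq=106.424433  D=ac−b²=45.676690
λ₁=(c·0.173−b)/D = (106.424433·0.173−12.796090)/45.676690 = 0.122937
λ₂=(a−b·0.173)/D = (1.967749−12.796090·0.173)/45.676690 = -0.005385
w* = 0.122937·p + -0.005385·q:
  w_0 = 0.122937·0.5699 + -0.005385·18.6387 = -0.0303  (Tesla)
  w_1 = 0.122937·2.0526 + -0.005385·12.0499 = 0.1874  (JPMorgan)
  w_2 = 0.122937·4.4763 + -0.005385·23.3677 = 0.4245  (Ford)
  w_3 = 0.122937·1.6964 + -0.005385·10.5321 = 0.1518  (GE)
  w_4 = 0.122937·1.0902 + -0.005385·17.1912 = 0.0414  (Xerox)
  w_5 = 0.122937·1.8758 + -0.005385·9.9381 = 0.1771  (Raytheon)
  w_6 = 0.122937·1.0349 + -0.005385·14.7068 = 0.0480  (Merck)
Σw_i=1.0000  μᵀw=0.1730
σ²=wᵀΣw=λ₁·μ_p+λ₂ = 0.122937·0.173 + -0.005385 = 0.015883 ≈ 0.0159

0.1874


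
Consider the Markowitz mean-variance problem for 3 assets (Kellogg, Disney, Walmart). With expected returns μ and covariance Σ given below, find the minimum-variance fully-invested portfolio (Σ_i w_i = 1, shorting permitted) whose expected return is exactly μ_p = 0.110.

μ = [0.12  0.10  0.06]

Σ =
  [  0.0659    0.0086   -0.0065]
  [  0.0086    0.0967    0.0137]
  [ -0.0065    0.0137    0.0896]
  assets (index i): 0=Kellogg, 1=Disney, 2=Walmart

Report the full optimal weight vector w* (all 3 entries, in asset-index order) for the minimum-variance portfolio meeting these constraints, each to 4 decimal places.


0.6578  0.2633  0.0789

g=Σ⁻¹μ = [1.7864  0.7789  0.6801]
h=Σ⁻¹𝟙 = [15.3073  7.4017  11.1394]
a=μᵀg=0.333064  b=𝟙ᵀg=3.245416  c=𝟙ᵀh=33.848473  D=ac−b²=0.740969
λ₁=(c·0.110−b)/D = (33.848473·0.110−3.245416)/0.740969 = 0.644988
λ₂=(a−b·0.110)/D = (0.333064−3.245416·0.110)/0.740969 = -0.032299
w* = 0.644988·g + -0.032299·h:
  w_0 = 0.644988·1.7864 + -0.032299·15.3073 = 0.6578  (Kellogg)
  w_1 = 0.644988·0.7789 + -0.032299·7.4017 = 0.2633  (Disney)
  w_2 = 0.644988·0.6801 + -0.032299·11.1394 = 0.0789  (Walmart)
Σw_i=1.0000  μᵀw=0.1100
σ²=wᵀΣw=λ₁·μ_p+λ₂ = 0.644988·0.110 + -0.032299 = 0.038650 ≈ 0.0387


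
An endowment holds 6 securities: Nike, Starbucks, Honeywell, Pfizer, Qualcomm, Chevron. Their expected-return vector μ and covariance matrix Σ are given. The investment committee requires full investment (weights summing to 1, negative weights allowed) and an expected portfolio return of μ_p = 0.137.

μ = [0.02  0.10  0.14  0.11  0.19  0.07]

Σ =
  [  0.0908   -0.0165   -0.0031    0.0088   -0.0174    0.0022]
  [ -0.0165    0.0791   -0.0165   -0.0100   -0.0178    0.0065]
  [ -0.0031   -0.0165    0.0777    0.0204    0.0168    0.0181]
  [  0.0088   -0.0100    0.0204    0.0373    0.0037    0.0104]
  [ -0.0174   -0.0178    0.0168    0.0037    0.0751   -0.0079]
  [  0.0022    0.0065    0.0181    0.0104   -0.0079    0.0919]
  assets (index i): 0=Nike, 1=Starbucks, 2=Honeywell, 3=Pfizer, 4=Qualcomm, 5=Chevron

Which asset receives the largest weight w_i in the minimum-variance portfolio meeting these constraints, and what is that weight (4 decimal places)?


Qualcomm (0.3593)

p=Σ⁻¹μ = [1.0930  2.6869  1.0234  2.4508  3.1054  0.3335]
q=Σ⁻¹𝟙 = [17.5929  24.7353  7.0065  21.4637  21.3381  6.7361]
a=μᵀp=1.316799  b=𝟙ᵀp=10.693082  c=𝟙ᵀq=98.872669  D=ac−b²=15.853457
λ₁=(c·0.137−b)/D = (98.872669·0.137−10.693082)/15.853457 = 0.179928
λ₂=(a−b·0.137)/D = (1.316799−10.693082·0.137)/15.853457 = -0.009345
w* = 0.179928·p + -0.009345·q:
  w_0 = 0.179928·1.0930 + -0.009345·17.5929 = 0.0322  (Nike)
  w_1 = 0.179928·2.6869 + -0.009345·24.7353 = 0.2523  (Starbucks)
  w_2 = 0.179928·1.0234 + -0.009345·7.0065 = 0.1187  (Honeywell)
  w_3 = 0.179928·2.4508 + -0.009345·21.4637 = 0.2404  (Pfizer)
  w_4 = 0.179928·3.1054 + -0.009345·21.3381 = 0.3593  (Qualcomm)
  w_5 = 0.179928·0.3335 + -0.009345·6.7361 = -0.0029  (Chevron)
Σw_i=1.0000  μᵀw=0.1370
σ²=wᵀΣw=λ₁·μ_p+λ₂ = 0.179928·0.137 + -0.009345 = 0.015305 ≈ 0.0153


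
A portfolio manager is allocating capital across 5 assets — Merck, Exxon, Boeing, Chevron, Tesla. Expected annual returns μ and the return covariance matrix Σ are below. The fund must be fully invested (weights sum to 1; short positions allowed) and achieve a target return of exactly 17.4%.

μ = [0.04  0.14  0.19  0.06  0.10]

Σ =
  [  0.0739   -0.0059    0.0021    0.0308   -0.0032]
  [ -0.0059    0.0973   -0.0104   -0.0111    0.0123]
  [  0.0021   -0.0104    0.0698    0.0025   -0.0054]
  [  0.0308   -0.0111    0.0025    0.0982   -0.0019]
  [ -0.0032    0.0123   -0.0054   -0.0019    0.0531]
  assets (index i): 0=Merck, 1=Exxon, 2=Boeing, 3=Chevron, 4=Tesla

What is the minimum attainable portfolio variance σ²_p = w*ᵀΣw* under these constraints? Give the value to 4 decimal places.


0.0345

p=Σ⁻¹μ = [0.4036  1.6275  3.0743  0.6262  1.8656]
q=Σ⁻¹𝟙 = [11.5301  11.2743  16.8437  7.7783  18.9069]
a=μᵀp=1.052253  b=𝟙ᵀp=7.597298  c=𝟙ᵀq=66.333343  D=ac−b²=12.080511
λ₁=(c·0.174−b)/D = (66.333343·0.174−7.597298)/12.080511 = 0.326534
λ₂=(a−b·0.174)/D = (1.052253−7.597298·0.174)/12.080511 = -0.022323
w* = 0.326534·p + -0.022323·q:
  w_0 = 0.326534·0.4036 + -0.022323·11.5301 = -0.1256  (Merck)
  w_1 = 0.326534·1.6275 + -0.022323·11.2743 = 0.2798  (Exxon)
  w_2 = 0.326534·3.0743 + -0.022323·16.8437 = 0.6279  (Boeing)
  w_3 = 0.326534·0.6262 + -0.022323·7.7783 = 0.0308  (Chevron)
  w_4 = 0.326534·1.8656 + -0.022323·18.9069 = 0.1871  (Tesla)
Σw_i=1.0000  μᵀw=0.1740
σ²=wᵀΣw=λ₁·μ_p+λ₂ = 0.326534·0.174 + -0.022323 = 0.034494 ≈ 0.0345


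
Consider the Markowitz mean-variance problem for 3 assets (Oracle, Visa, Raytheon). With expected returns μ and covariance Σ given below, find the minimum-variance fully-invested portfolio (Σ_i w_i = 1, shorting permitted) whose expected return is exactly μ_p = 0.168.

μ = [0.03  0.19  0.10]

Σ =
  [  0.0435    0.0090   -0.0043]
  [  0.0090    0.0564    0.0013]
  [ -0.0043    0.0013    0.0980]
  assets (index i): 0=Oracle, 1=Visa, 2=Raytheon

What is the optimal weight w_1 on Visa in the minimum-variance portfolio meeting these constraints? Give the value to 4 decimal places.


0.7653

x=Σ⁻¹μ = [0.0975  3.3306  0.9805]
y=Σ⁻¹𝟙 = [21.1526  14.1028  10.9451]
a=μᵀx=0.733796  b=𝟙ᵀx=4.408623  c=𝟙ᵀy=46.200544  D=ac−b²=14.465823
λ₁=(c·0.168−b)/D = (46.200544·0.168−4.408623)/14.465823 = 0.231792
λ₂=(a−b·0.168)/D = (0.733796−4.408623·0.168)/14.465823 = -0.000474
w* = 0.231792·x + -0.000474·y:
  w_0 = 0.231792·0.0975 + -0.000474·21.1526 = 0.0126  (Oracle)
  w_1 = 0.231792·3.3306 + -0.000474·14.1028 = 0.7653  (Visa)
  w_2 = 0.231792·0.9805 + -0.000474·10.9451 = 0.2221  (Raytheon)
Σw_i=1.0000  μᵀw=0.1680
σ²=wᵀΣw=λ₁·μ_p+λ₂ = 0.231792·0.168 + -0.000474 = 0.038467 ≈ 0.0385


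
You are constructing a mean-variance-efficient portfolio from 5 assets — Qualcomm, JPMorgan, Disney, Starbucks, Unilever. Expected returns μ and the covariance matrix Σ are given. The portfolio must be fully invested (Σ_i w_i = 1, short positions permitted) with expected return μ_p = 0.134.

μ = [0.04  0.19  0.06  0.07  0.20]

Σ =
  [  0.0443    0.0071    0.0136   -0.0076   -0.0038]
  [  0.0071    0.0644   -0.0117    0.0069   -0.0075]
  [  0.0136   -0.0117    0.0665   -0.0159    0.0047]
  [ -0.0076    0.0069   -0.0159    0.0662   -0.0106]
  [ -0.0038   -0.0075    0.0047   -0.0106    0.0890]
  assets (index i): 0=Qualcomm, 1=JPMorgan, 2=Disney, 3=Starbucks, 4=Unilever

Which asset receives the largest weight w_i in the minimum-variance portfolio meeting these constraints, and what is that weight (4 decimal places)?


p=Σ⁻¹μ = [0.3707  3.3412  1.6002  1.5597  2.6458]
q=Σ⁻¹𝟙 = [19.5857  16.0225  18.1532  22.4685  15.1398]
a=μᵀp=1.384013  b=𝟙ᵀp=9.517651  c=𝟙ᵀq=91.369744  D=ac−b²=35.871216
λ₁=(c·0.134−b)/D = (91.369744·0.134−9.517651)/35.871216 = 0.075991
λ₂=(a−b·0.134)/D = (1.384013−9.517651·0.134)/35.871216 = 0.003029
w* = 0.075991·p + 0.003029·q:
  w_0 = 0.075991·0.3707 + 0.003029·19.5857 = 0.0875  (Qualcomm)
  w_1 = 0.075991·3.3412 + 0.003029·16.0225 = 0.3024  (JPMorgan)
  w_2 = 0.075991·1.6002 + 0.003029·18.1532 = 0.1766  (Disney)
  w_3 = 0.075991·1.5597 + 0.003029·22.4685 = 0.1866  (Starbucks)
  w_4 = 0.075991·2.6458 + 0.003029·15.1398 = 0.2469  (Unilever)
Σw_i=1.0000  μᵀw=0.1340
σ²=wᵀΣw=λ₁·μ_p+λ₂ = 0.075991·0.134 + 0.003029 = 0.013212 ≈ 0.0132

JPMorgan (0.3024)


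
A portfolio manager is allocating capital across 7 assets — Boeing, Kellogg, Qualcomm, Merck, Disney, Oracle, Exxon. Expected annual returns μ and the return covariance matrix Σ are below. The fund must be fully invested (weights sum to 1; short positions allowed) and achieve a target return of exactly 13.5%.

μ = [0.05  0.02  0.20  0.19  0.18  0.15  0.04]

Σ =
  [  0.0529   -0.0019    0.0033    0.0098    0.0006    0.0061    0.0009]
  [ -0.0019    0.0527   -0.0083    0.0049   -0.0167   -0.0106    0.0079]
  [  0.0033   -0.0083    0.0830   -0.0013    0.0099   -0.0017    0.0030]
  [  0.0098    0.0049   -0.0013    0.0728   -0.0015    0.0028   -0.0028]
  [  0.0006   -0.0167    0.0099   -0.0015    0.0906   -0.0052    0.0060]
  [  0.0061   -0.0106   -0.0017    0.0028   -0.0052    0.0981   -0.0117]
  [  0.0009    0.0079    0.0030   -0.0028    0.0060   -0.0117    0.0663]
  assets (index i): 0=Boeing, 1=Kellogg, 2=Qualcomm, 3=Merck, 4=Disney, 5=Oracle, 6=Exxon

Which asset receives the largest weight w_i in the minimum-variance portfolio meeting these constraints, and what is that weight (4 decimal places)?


Merck (0.1845)

p=Σ⁻¹μ = [0.1385  1.4729  2.3567  2.5288  2.1096  1.8266  0.5575]
q=Σ⁻¹𝟙 = [15.1105  26.0414  12.3089  10.4138  14.5332  14.2886  12.8640]
a=μᵀp=1.664208  b=𝟙ᵀp=10.990580  c=𝟙ᵀq=105.560431  D=ac−b²=54.881666
λ₁=(c·0.135−b)/D = (105.560431·0.135−10.990580)/54.881666 = 0.059402
λ₂=(a−b·0.135)/D = (1.664208−10.990580·0.135)/54.881666 = 0.003289
w* = 0.059402·p + 0.003289·q:
  w_0 = 0.059402·0.1385 + 0.003289·15.1105 = 0.0579  (Boeing)
  w_1 = 0.059402·1.4729 + 0.003289·26.0414 = 0.1731  (Kellogg)
  w_2 = 0.059402·2.3567 + 0.003289·12.3089 = 0.1805  (Qualcomm)
  w_3 = 0.059402·2.5288 + 0.003289·10.4138 = 0.1845  (Merck)
  w_4 = 0.059402·2.1096 + 0.003289·14.5332 = 0.1731  (Disney)
  w_5 = 0.059402·1.8266 + 0.003289·14.2886 = 0.1555  (Oracle)
  w_6 = 0.059402·0.5575 + 0.003289·12.8640 = 0.0754  (Exxon)
Σw_i=1.0000  μᵀw=0.1350
σ²=wᵀΣw=λ₁·μ_p+λ₂ = 0.059402·0.135 + 0.003289 = 0.011308 ≈ 0.0113


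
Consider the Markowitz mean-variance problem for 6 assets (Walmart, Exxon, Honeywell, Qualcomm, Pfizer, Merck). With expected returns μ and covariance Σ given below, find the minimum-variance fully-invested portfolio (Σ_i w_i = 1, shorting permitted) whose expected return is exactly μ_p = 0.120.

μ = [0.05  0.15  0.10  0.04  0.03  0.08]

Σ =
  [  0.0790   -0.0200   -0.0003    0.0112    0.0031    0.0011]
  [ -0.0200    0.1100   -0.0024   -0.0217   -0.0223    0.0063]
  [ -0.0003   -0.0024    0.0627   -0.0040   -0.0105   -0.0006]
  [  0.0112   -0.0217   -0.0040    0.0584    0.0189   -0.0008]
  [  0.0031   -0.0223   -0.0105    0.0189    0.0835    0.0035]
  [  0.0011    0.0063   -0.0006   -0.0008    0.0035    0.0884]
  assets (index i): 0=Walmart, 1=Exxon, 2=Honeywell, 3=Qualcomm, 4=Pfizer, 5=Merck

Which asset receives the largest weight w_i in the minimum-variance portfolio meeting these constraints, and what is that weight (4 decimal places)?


x=Σ⁻¹μ = [0.9256  1.9073  1.8821  1.0994  0.7907  0.7490]
y=Σ⁻¹𝟙 = [14.0436  17.9980  20.3472  18.0005  14.3437  9.5879]
a=μᵀx=0.648188  b=𝟙ᵀx=7.353966  c=𝟙ᵀy=94.320960  D=ac−b²=7.056942
λ₁=(c·0.120−b)/D = (94.320960·0.120−7.353966)/7.056942 = 0.561794
λ₂=(a−b·0.120)/D = (0.648188−7.353966·0.120)/7.056942 = -0.033200
w* = 0.561794·x + -0.033200·y:
  w_0 = 0.561794·0.9256 + -0.033200·14.0436 = 0.0538  (Walmart)
  w_1 = 0.561794·1.9073 + -0.033200·17.9980 = 0.4740  (Exxon)
  w_2 = 0.561794·1.8821 + -0.033200·20.3472 = 0.3818  (Honeywell)
  w_3 = 0.561794·1.0994 + -0.033200·18.0005 = 0.0200  (Qualcomm)
  w_4 = 0.561794·0.7907 + -0.033200·14.3437 = -0.0320  (Pfizer)
  w_5 = 0.561794·0.7490 + -0.033200·9.5879 = 0.1024  (Merck)
Σw_i=1.0000  μᵀw=0.1200
σ²=wᵀΣw=λ₁·μ_p+λ₂ = 0.561794·0.120 + -0.033200 = 0.034216 ≈ 0.0342

Exxon (0.4740)


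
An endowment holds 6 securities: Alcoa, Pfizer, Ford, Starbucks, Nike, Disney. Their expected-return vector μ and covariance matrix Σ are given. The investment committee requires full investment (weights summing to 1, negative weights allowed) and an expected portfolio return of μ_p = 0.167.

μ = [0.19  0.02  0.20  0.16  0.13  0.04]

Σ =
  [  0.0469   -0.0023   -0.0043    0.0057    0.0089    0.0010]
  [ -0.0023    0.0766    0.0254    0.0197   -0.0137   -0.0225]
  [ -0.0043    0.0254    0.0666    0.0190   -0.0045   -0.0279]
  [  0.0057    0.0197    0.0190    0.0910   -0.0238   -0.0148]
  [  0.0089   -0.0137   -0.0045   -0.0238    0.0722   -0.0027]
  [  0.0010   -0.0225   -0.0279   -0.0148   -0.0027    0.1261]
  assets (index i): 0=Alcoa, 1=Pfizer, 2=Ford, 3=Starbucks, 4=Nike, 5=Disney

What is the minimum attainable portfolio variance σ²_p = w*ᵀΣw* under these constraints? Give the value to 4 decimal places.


0.0139

g=Σ⁻¹μ = [3.7493  -0.5194  3.6380  1.6113  2.0438  1.2326]
h=Σ⁻¹𝟙 = [18.0219  13.5366  15.5600  11.2722  19.4584  15.3849]
a=μᵀg=2.002366  b=𝟙ᵀg=11.755425  c=𝟙ᵀh=93.234013  D=ac−b²=48.498590
λ₁=(c·0.167−b)/D = (93.234013·0.167−11.755425)/48.498590 = 0.078655
λ₂=(a−b·0.167)/D = (2.002366−11.755425·0.167)/48.498590 = 0.000808
w* = 0.078655·g + 0.000808·h:
  w_0 = 0.078655·3.7493 + 0.000808·18.0219 = 0.3095  (Alcoa)
  w_1 = 0.078655·-0.5194 + 0.000808·13.5366 = -0.0299  (Pfizer)
  w_2 = 0.078655·3.6380 + 0.000808·15.5600 = 0.2987  (Ford)
  w_3 = 0.078655·1.6113 + 0.000808·11.2722 = 0.1358  (Starbucks)
  w_4 = 0.078655·2.0438 + 0.000808·19.4584 = 0.1765  (Nike)
  w_5 = 0.078655·1.2326 + 0.000808·15.3849 = 0.1094  (Disney)
Σw_i=1.0000  μᵀw=0.1670
σ²=wᵀΣw=λ₁·μ_p+λ₂ = 0.078655·0.167 + 0.000808 = 0.013944 ≈ 0.0139


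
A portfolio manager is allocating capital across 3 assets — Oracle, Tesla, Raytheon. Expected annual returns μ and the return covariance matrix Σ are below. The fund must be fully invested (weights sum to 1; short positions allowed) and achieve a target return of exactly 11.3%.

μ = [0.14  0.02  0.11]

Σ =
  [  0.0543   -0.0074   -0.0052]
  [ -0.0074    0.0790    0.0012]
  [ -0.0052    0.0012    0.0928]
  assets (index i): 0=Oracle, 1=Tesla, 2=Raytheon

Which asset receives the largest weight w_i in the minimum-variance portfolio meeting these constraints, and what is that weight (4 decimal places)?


p=Σ⁻¹μ = [2.7732  0.4927  1.3344]
q=Σ⁻¹𝟙 = [21.5211  14.4950  11.7943]
a=μᵀp=0.544881  b=𝟙ᵀp=4.600226  c=𝟙ᵀq=47.810375  D=ac−b²=4.888886
λ₁=(c·0.113−b)/D = (47.810375·0.113−4.600226)/4.888886 = 0.164116
λ₂=(a−b·0.113)/D = (0.544881−4.600226·0.113)/4.888886 = 0.005125
w* = 0.164116·p + 0.005125·q:
  w_0 = 0.164116·2.7732 + 0.005125·21.5211 = 0.5654  (Oracle)
  w_1 = 0.164116·0.4927 + 0.005125·14.4950 = 0.1551  (Tesla)
  w_2 = 0.164116·1.3344 + 0.005125·11.7943 = 0.2794  (Raytheon)
Σw_i=1.0000  μᵀw=0.1130
σ²=wᵀΣw=λ₁·μ_p+λ₂ = 0.164116·0.113 + 0.005125 = 0.023670 ≈ 0.0237

Oracle (0.5654)


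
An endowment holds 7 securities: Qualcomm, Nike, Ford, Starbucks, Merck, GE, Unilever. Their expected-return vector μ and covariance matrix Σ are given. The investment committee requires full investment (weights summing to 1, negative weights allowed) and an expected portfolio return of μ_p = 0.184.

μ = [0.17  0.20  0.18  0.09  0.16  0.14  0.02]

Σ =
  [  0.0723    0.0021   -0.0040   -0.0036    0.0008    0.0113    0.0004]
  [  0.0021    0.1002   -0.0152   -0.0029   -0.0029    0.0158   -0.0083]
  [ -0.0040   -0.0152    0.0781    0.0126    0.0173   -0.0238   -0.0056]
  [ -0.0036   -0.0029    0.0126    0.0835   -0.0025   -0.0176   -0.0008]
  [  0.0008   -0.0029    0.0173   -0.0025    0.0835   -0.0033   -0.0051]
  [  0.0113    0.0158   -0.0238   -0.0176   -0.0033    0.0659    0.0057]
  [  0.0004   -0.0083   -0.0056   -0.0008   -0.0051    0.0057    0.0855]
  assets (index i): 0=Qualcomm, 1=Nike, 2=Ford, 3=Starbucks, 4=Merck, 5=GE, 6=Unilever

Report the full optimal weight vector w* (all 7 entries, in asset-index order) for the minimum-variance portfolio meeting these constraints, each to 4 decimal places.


p=Σ⁻¹μ = [2.0766  2.1194  3.1580  1.4056  1.5022  2.8036  0.5526]
q=Σ⁻¹𝟙 = [11.8774  11.0924  17.9722  14.8899  10.5859  20.3246  13.3101]
a=μᵀp=2.115764  b=𝟙ᵀp=13.618114  c=𝟙ᵀq=100.052438  D=ac−b²=26.234361
λ₁=(c·0.184−b)/D = (100.052438·0.184−13.618114)/26.234361 = 0.182643
λ₂=(a−b·0.184)/D = (2.115764−13.618114·0.184)/26.234361 = -0.014865
w* = 0.182643·p + -0.014865·q:
  w_0 = 0.182643·2.0766 + -0.014865·11.8774 = 0.2027  (Qualcomm)
  w_1 = 0.182643·2.1194 + -0.014865·11.0924 = 0.2222  (Nike)
  w_2 = 0.182643·3.1580 + -0.014865·17.9722 = 0.3096  (Ford)
  w_3 = 0.182643·1.4056 + -0.014865·14.8899 = 0.0354  (Starbucks)
  w_4 = 0.182643·1.5022 + -0.014865·10.5859 = 0.1170  (Merck)
  w_5 = 0.182643·2.8036 + -0.014865·20.3246 = 0.2099  (GE)
  w_6 = 0.182643·0.5526 + -0.014865·13.3101 = -0.0969  (Unilever)
Σw_i=1.0000  μᵀw=0.1840
σ²=wᵀΣw=λ₁·μ_p+λ₂ = 0.182643·0.184 + -0.014865 = 0.018742 ≈ 0.0187

0.2027  0.2222  0.3096  0.0354  0.1170  0.2099  -0.0969


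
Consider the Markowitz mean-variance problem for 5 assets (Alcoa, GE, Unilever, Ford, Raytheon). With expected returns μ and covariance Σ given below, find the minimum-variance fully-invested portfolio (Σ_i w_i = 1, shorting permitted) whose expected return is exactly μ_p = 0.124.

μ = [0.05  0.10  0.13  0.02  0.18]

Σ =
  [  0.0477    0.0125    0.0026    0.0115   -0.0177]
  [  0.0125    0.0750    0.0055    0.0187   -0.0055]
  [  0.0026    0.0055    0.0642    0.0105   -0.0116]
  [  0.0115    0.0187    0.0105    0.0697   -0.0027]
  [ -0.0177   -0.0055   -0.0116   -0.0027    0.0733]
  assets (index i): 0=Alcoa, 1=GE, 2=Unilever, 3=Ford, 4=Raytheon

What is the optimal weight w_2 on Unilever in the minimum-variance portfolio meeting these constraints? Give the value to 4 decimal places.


0.2646

p=Σ⁻¹μ = [2.0069  1.2171  2.5582  -0.6239  3.4135]
q=Σ⁻¹𝟙 = [25.0033  8.0233  17.0231  6.4040  23.2121]
a=μᵀp=1.156562  b=𝟙ᵀp=8.571742  c=𝟙ᵀq=79.665678  D=ac−b²=18.663529
λ₁=(c·0.124−b)/D = (79.665678·0.124−8.571742)/18.663529 = 0.070019
λ₂=(a−b·0.124)/D = (1.156562−8.571742·0.124)/18.663529 = 0.005019
w* = 0.070019·p + 0.005019·q:
  w_0 = 0.070019·2.0069 + 0.005019·25.0033 = 0.2660  (Alcoa)
  w_1 = 0.070019·1.2171 + 0.005019·8.0233 = 0.1255  (GE)
  w_2 = 0.070019·2.5582 + 0.005019·17.0231 = 0.2646  (Unilever)
  w_3 = 0.070019·-0.6239 + 0.005019·6.4040 = -0.0115  (Ford)
  w_4 = 0.070019·3.4135 + 0.005019·23.2121 = 0.3555  (Raytheon)
Σw_i=1.0000  μᵀw=0.1240
σ²=wᵀΣw=λ₁·μ_p+λ₂ = 0.070019·0.124 + 0.005019 = 0.013701 ≈ 0.0137


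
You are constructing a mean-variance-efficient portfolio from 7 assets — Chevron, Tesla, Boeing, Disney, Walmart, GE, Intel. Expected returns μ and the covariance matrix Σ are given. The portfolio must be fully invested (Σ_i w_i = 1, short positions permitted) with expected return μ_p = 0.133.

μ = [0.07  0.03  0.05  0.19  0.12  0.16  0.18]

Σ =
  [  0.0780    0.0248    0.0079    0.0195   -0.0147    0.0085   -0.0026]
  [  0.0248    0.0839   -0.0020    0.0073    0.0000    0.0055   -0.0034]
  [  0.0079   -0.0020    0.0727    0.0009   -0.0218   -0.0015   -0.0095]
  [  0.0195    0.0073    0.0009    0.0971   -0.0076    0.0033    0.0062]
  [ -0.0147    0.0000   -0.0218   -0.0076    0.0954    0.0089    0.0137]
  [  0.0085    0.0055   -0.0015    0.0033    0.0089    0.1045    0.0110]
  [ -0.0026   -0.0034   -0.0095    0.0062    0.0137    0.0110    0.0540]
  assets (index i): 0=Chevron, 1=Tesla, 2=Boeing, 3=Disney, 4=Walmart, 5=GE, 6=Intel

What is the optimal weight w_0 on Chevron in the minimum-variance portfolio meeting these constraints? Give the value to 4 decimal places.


u=Σ⁻¹μ = [0.5077  0.1406  1.3972  1.7125  1.2816  1.0361  2.8796]
v=Σ⁻¹𝟙 = [8.5363  9.5677  19.5476  7.4664  13.8424  5.3950  17.5028]
a=μᵀu=1.272894  b=𝟙ᵀu=8.955347  c=𝟙ᵀv=81.858119  D=ac−b²=23.998479
λ₁=(c·0.133−b)/D = (81.858119·0.133−8.955347)/23.998479 = 0.080496
λ₂=(a−b·0.133)/D = (1.272894−8.955347·0.133)/23.998479 = 0.003410
w* = 0.080496·u + 0.003410·v:
  w_0 = 0.080496·0.5077 + 0.003410·8.5363 = 0.0700  (Chevron)
  w_1 = 0.080496·0.1406 + 0.003410·9.5677 = 0.0439  (Tesla)
  w_2 = 0.080496·1.3972 + 0.003410·19.5476 = 0.1791  (Boeing)
  w_3 = 0.080496·1.7125 + 0.003410·7.4664 = 0.1633  (Disney)
  w_4 = 0.080496·1.2816 + 0.003410·13.8424 = 0.1504  (Walmart)
  w_5 = 0.080496·1.0361 + 0.003410·5.3950 = 0.1018  (GE)
  w_6 = 0.080496·2.8796 + 0.003410·17.5028 = 0.2915  (Intel)
Σw_i=1.0000  μᵀw=0.1330
σ²=wᵀΣw=λ₁·μ_p+λ₂ = 0.080496·0.133 + 0.003410 = 0.014116 ≈ 0.0141

0.0700


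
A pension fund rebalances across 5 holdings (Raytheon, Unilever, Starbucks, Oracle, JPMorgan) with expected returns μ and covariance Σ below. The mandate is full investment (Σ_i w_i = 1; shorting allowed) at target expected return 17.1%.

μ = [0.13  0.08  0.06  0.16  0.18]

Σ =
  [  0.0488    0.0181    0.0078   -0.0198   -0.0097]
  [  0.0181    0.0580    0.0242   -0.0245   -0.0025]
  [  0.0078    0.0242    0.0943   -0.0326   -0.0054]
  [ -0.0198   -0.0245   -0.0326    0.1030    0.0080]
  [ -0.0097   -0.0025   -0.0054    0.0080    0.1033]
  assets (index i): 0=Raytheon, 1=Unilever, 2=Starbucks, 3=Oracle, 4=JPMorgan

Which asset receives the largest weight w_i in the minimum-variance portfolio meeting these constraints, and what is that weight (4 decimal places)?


Raytheon (0.5569)

u=Σ⁻¹μ = [3.5884  1.0110  1.1207  2.6866  1.9544]
v=Σ⁻¹𝟙 = [24.0672  13.5934  12.9619  20.7906  11.3369]
a=μᵀu=1.396260  b=𝟙ᵀu=10.361064  c=𝟙ᵀv=82.750030  D=ac−b²=8.188903
λ₁=(c·0.171−b)/D = (82.750030·0.171−10.361064)/8.188903 = 0.462723
λ₂=(a−b·0.171)/D = (1.396260−10.361064·0.171)/8.188903 = -0.045853
w* = 0.462723·u + -0.045853·v:
  w_0 = 0.462723·3.5884 + -0.045853·24.0672 = 0.5569  (Raytheon)
  w_1 = 0.462723·1.0110 + -0.045853·13.5934 = -0.1555  (Unilever)
  w_2 = 0.462723·1.1207 + -0.045853·12.9619 = -0.0758  (Starbucks)
  w_3 = 0.462723·2.6866 + -0.045853·20.7906 = 0.2898  (Oracle)
  w_4 = 0.462723·1.9544 + -0.045853·11.3369 = 0.3845  (JPMorgan)
Σw_i=1.0000  μᵀw=0.1710
σ²=wᵀΣw=λ₁·μ_p+λ₂ = 0.462723·0.171 + -0.045853 = 0.033273 ≈ 0.0333


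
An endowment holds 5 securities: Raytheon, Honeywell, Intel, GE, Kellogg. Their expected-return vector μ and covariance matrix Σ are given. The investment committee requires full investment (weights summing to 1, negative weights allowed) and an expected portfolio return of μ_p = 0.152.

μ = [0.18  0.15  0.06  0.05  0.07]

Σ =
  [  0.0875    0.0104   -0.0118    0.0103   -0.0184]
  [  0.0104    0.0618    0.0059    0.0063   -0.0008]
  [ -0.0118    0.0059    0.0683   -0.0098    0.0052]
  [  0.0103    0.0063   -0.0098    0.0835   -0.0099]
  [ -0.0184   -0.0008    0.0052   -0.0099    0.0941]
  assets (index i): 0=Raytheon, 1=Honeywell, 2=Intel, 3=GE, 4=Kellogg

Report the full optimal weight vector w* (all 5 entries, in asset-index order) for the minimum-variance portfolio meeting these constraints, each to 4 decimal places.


0.4412  0.4112  0.0649  -0.0608  0.1434

p=Σ⁻¹μ = [2.1643  1.9310  1.0609  0.4496  1.1722]
q=Σ⁻¹𝟙 = [13.7608  11.1015  16.8795  13.0646  13.8538]
a=μᵀp=0.847405  b=𝟙ᵀp=6.777940  c=𝟙ᵀq=68.660290  D=ac−b²=12.242636
λ₁=(c·0.152−b)/D = (68.660290·0.152−6.777940)/12.242636 = 0.298827
λ₂=(a−b·0.152)/D = (0.847405−6.777940·0.152)/12.242636 = -0.014935
w* = 0.298827·p + -0.014935·q:
  w_0 = 0.298827·2.1643 + -0.014935·13.7608 = 0.4412  (Raytheon)
  w_1 = 0.298827·1.9310 + -0.014935·11.1015 = 0.4112  (Honeywell)
  w_2 = 0.298827·1.0609 + -0.014935·16.8795 = 0.0649  (Intel)
  w_3 = 0.298827·0.4496 + -0.014935·13.0646 = -0.0608  (GE)
  w_4 = 0.298827·1.1722 + -0.014935·13.8538 = 0.1434  (Kellogg)
Σw_i=1.0000  μᵀw=0.1520
σ²=wᵀΣw=λ₁·μ_p+λ₂ = 0.298827·0.152 + -0.014935 = 0.030487 ≈ 0.0305


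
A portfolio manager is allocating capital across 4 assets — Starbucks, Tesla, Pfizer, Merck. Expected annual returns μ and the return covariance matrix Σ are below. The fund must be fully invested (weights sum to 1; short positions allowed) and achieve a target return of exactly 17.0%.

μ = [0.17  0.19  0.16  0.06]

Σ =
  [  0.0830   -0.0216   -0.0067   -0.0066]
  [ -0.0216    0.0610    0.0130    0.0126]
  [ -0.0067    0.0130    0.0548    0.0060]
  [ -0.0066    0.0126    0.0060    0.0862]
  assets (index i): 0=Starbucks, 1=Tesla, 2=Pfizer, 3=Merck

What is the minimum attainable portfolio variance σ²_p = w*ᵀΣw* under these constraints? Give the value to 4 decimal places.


u=Σ⁻¹μ = [3.2227  3.6934  2.4118  0.2351]
v=Σ⁻¹𝟙 = [18.6613  17.8112  15.2794  9.3627]
a=μᵀu=1.649603  b=𝟙ᵀu=9.563005  c=𝟙ᵀv=61.114561  D=ac−b²=9.363687
λ₁=(c·0.170−b)/D = (61.114561·0.170−9.563005)/9.363687 = 0.088263
λ₂=(a−b·0.170)/D = (1.649603−9.563005·0.170)/9.363687 = 0.002552
w* = 0.088263·u + 0.002552·v:
  w_0 = 0.088263·3.2227 + 0.002552·18.6613 = 0.3321  (Starbucks)
  w_1 = 0.088263·3.6934 + 0.002552·17.8112 = 0.3714  (Tesla)
  w_2 = 0.088263·2.4118 + 0.002552·15.2794 = 0.2519  (Pfizer)
  w_3 = 0.088263·0.2351 + 0.002552·9.3627 = 0.0446  (Merck)
Σw_i=1.0000  μᵀw=0.1700
σ²=wᵀΣw=λ₁·μ_p+λ₂ = 0.088263·0.170 + 0.002552 = 0.017556 ≈ 0.0176

0.0176


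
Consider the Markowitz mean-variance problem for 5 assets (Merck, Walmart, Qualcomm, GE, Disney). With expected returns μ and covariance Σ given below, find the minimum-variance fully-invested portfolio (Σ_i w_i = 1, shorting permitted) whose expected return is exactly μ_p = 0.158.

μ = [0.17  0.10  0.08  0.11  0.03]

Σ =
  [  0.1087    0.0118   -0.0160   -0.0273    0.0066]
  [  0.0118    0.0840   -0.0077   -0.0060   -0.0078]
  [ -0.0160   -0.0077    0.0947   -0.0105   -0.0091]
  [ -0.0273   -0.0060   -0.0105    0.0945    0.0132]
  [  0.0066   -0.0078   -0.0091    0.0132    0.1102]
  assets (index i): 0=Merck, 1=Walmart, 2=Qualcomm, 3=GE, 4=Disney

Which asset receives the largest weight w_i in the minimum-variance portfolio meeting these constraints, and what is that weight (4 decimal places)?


Merck (0.5672)

u=Σ⁻¹μ = [2.1628  1.1825  1.5410  2.0195  0.1117]
v=Σ⁻¹𝟙 = [13.6763  13.4508  16.5720  16.0191  8.6570]
a=μᵀu=0.834712  b=𝟙ᵀu=7.017624  c=𝟙ᵀv=68.375229  D=ac−b²=7.826593
λ₁=(c·0.158−b)/D = (68.375229·0.158−7.017624)/7.826593 = 0.483692
λ₂=(a−b·0.158)/D = (0.834712−7.017624·0.158)/7.826593 = -0.035018
w* = 0.483692·u + -0.035018·v:
  w_0 = 0.483692·2.1628 + -0.035018·13.6763 = 0.5672  (Merck)
  w_1 = 0.483692·1.1825 + -0.035018·13.4508 = 0.1010  (Walmart)
  w_2 = 0.483692·1.5410 + -0.035018·16.5720 = 0.1650  (Qualcomm)
  w_3 = 0.483692·2.0195 + -0.035018·16.0191 = 0.4159  (GE)
  w_4 = 0.483692·0.1117 + -0.035018·8.6570 = -0.2491  (Disney)
Σw_i=1.0000  μᵀw=0.1580
σ²=wᵀΣw=λ₁·μ_p+λ₂ = 0.483692·0.158 + -0.035018 = 0.041405 ≈ 0.0414


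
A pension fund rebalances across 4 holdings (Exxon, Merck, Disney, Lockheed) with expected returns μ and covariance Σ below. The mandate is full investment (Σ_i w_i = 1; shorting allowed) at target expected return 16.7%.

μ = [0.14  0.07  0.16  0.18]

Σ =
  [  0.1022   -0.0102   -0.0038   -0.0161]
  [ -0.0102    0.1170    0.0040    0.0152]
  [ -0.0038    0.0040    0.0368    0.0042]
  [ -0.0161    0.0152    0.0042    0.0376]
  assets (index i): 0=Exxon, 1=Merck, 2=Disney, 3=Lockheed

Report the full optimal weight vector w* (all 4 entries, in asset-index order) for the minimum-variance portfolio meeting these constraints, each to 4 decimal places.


g=Σ⁻¹μ = [2.3602  -0.0291  3.9824  5.3647]
h=Σ⁻¹𝟙 = [15.7182  5.3788  24.9754  28.3619]
a=μᵀg=1.931229  b=𝟙ᵀg=11.678266  c=𝟙ᵀh=74.434283  D=ac−b²=7.367786
λ₁=(c·0.167−b)/D = (74.434283·0.167−11.678266)/7.367786 = 0.102101
λ₂=(a−b·0.167)/D = (1.931229−11.678266·0.167)/7.367786 = -0.002584
w* = 0.102101·g + -0.002584·h:
  w_0 = 0.102101·2.3602 + -0.002584·15.7182 = 0.2004  (Exxon)
  w_1 = 0.102101·-0.0291 + -0.002584·5.3788 = -0.0169  (Merck)
  w_2 = 0.102101·3.9824 + -0.002584·24.9754 = 0.3421  (Disney)
  w_3 = 0.102101·5.3647 + -0.002584·28.3619 = 0.4744  (Lockheed)
Σw_i=1.0000  μᵀw=0.1670
σ²=wᵀΣw=λ₁·μ_p+λ₂ = 0.102101·0.167 + -0.002584 = 0.014467 ≈ 0.0145

0.2004  -0.0169  0.3421  0.4744
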